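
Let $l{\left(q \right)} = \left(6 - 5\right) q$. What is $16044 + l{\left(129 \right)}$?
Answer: $16173$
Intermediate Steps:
$l{\left(q \right)} = q$ ($l{\left(q \right)} = 1 q = q$)
$16044 + l{\left(129 \right)} = 16044 + 129 = 16173$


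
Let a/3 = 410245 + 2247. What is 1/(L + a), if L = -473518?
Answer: 1/763958 ≈ 1.3090e-6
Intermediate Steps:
a = 1237476 (a = 3*(410245 + 2247) = 3*412492 = 1237476)
1/(L + a) = 1/(-473518 + 1237476) = 1/763958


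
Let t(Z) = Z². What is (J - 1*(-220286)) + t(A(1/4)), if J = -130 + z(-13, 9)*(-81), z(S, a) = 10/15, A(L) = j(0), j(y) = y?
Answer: 220102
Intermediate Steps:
A(L) = 0
z(S, a) = ⅔ (z(S, a) = 10*(1/15) = ⅔)
J = -184 (J = -130 + (⅔)*(-81) = -130 - 54 = -184)
(J - 1*(-220286)) + t(A(1/4)) = (-184 - 1*(-220286)) + 0² = (-184 + 220286) + 0 = 220102 + 0 = 220102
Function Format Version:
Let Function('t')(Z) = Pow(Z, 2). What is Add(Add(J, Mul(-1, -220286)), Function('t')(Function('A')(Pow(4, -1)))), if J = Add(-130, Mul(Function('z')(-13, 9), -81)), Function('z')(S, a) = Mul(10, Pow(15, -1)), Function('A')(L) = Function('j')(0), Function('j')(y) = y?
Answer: 220102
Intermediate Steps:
Function('A')(L) = 0
Function('z')(S, a) = Rational(2, 3) (Function('z')(S, a) = Mul(10, Rational(1, 15)) = Rational(2, 3))
J = -184 (J = Add(-130, Mul(Rational(2, 3), -81)) = Add(-130, -54) = -184)
Add(Add(J, Mul(-1, -220286)), Function('t')(Function('A')(Pow(4, -1)))) = Add(Add(-184, Mul(-1, -220286)), Pow(0, 2)) = Add(Add(-184, 220286), 0) = Add(220102, 0) = 220102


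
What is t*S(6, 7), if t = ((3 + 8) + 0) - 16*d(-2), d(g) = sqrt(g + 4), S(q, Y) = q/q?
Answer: 11 - 16*sqrt(2) ≈ -11.627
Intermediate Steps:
S(q, Y) = 1
d(g) = sqrt(4 + g)
t = 11 - 16*sqrt(2) (t = ((3 + 8) + 0) - 16*sqrt(4 - 2) = (11 + 0) - 16*sqrt(2) = 11 - 16*sqrt(2) ≈ -11.627)
t*S(6, 7) = (11 - 16*sqrt(2))*1 = 11 - 16*sqrt(2)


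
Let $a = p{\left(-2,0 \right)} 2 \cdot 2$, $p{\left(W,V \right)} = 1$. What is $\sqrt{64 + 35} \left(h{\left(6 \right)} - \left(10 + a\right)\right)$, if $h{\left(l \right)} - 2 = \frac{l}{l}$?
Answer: $- 33 \sqrt{11} \approx -109.45$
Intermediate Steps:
$a = 4$ ($a = 1 \cdot 2 \cdot 2 = 2 \cdot 2 = 4$)
$h{\left(l \right)} = 3$ ($h{\left(l \right)} = 2 + \frac{l}{l} = 2 + 1 = 3$)
$\sqrt{64 + 35} \left(h{\left(6 \right)} - \left(10 + a\right)\right) = \sqrt{64 + 35} \left(3 - 14\right) = \sqrt{99} \left(3 - 14\right) = 3 \sqrt{11} \left(3 - 14\right) = 3 \sqrt{11} \left(-11\right) = - 33 \sqrt{11}$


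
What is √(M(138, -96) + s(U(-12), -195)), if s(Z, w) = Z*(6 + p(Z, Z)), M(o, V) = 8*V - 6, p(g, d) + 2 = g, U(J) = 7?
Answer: I*√697 ≈ 26.401*I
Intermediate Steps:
p(g, d) = -2 + g
M(o, V) = -6 + 8*V
s(Z, w) = Z*(4 + Z) (s(Z, w) = Z*(6 + (-2 + Z)) = Z*(4 + Z))
√(M(138, -96) + s(U(-12), -195)) = √((-6 + 8*(-96)) + 7*(4 + 7)) = √((-6 - 768) + 7*11) = √(-774 + 77) = √(-697) = I*√697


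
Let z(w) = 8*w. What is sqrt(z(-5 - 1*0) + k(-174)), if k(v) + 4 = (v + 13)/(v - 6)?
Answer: I*sqrt(38795)/30 ≈ 6.5655*I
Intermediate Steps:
k(v) = -4 + (13 + v)/(-6 + v) (k(v) = -4 + (v + 13)/(v - 6) = -4 + (13 + v)/(-6 + v))
sqrt(z(-5 - 1*0) + k(-174)) = sqrt(8*(-5 - 1*0) + (37 - 3*(-174))/(-6 - 174)) = sqrt(8*(-5 + 0) + (37 + 522)/(-180)) = sqrt(8*(-5) - 1/180*559) = sqrt(-40 - 559/180) = sqrt(-7759/180) = I*sqrt(38795)/30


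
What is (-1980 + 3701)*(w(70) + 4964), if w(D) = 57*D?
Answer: 15409834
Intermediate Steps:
(-1980 + 3701)*(w(70) + 4964) = (-1980 + 3701)*(57*70 + 4964) = 1721*(3990 + 4964) = 1721*8954 = 15409834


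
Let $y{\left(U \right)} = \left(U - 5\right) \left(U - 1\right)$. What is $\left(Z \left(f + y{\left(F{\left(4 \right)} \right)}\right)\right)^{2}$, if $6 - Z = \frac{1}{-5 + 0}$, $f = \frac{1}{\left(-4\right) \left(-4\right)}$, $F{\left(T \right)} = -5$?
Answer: $\frac{887503681}{6400} \approx 1.3867 \cdot 10^{5}$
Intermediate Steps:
$y{\left(U \right)} = \left(-1 + U\right) \left(-5 + U\right)$ ($y{\left(U \right)} = \left(-5 + U\right) \left(-1 + U\right) = \left(-1 + U\right) \left(-5 + U\right)$)
$f = \frac{1}{16} \approx 0.0625$
$Z = \frac{31}{5}$ ($Z = 6 - \frac{1}{-5 + 0} = 6 - \frac{1}{-5} = 6 - - \frac{1}{5} = 6 + \frac{1}{5} = \frac{31}{5} \approx 6.2$)
$\left(Z \left(f + y{\left(F{\left(4 \right)} \right)}\right)\right)^{2} = \left(\frac{31 \left(\frac{1}{16} + \left(5 + \left(-5\right)^{2} - -30\right)\right)}{5}\right)^{2} = \left(\frac{31 \left(\frac{1}{16} + \left(5 + 25 + 30\right)\right)}{5}\right)^{2} = \left(\frac{31 \left(\frac{1}{16} + 60\right)}{5}\right)^{2} = \left(\frac{31}{5} \cdot \frac{961}{16}\right)^{2} = \left(\frac{29791}{80}\right)^{2} = \frac{887503681}{6400}$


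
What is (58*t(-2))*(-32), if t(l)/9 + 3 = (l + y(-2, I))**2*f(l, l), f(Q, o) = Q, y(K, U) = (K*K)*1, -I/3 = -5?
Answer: 183744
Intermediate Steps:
I = 15 (I = -3*(-5) = 15)
y(K, U) = K**2 (y(K, U) = K**2*1 = K**2)
t(l) = -27 + 9*l*(4 + l)**2 (t(l) = -27 + 9*((l + (-2)**2)**2*l) = -27 + 9*((l + 4)**2*l) = -27 + 9*((4 + l)**2*l) = -27 + 9*(l*(4 + l)**2) = -27 + 9*l*(4 + l)**2)
(58*t(-2))*(-32) = (58*(-27 + 9*(-2)*(4 - 2)**2))*(-32) = (58*(-27 + 9*(-2)*2**2))*(-32) = (58*(-27 + 9*(-2)*4))*(-32) = (58*(-27 - 72))*(-32) = (58*(-99))*(-32) = -5742*(-32) = 183744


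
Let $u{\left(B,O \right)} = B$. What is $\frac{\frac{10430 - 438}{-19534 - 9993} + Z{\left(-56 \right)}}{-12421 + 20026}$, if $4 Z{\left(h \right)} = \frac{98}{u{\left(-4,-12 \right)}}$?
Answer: $- \frac{117443}{138186360} \approx -0.00084989$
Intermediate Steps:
$Z{\left(h \right)} = - \frac{49}{8}$ ($Z{\left(h \right)} = \frac{98 \frac{1}{-4}}{4} = \frac{98 \left(- \frac{1}{4}\right)}{4} = \frac{1}{4} \left(- \frac{49}{2}\right) = - \frac{49}{8}$)
$\frac{\frac{10430 - 438}{-19534 - 9993} + Z{\left(-56 \right)}}{-12421 + 20026} = \frac{\frac{10430 - 438}{-19534 - 9993} - \frac{49}{8}}{-12421 + 20026} = \frac{\frac{9992}{-29527} - \frac{49}{8}}{7605} = \left(9992 \left(- \frac{1}{29527}\right) - \frac{49}{8}\right) \frac{1}{7605} = \left(- \frac{9992}{29527} - \frac{49}{8}\right) \frac{1}{7605} = \left(- \frac{1526759}{236216}\right) \frac{1}{7605} = - \frac{117443}{138186360}$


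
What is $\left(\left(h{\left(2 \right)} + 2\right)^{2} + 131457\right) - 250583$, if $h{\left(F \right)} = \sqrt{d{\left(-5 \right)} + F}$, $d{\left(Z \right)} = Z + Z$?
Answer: $-119130 + 8 i \sqrt{2} \approx -1.1913 \cdot 10^{5} + 11.314 i$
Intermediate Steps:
$d{\left(Z \right)} = 2 Z$
$h{\left(F \right)} = \sqrt{-10 + F}$ ($h{\left(F \right)} = \sqrt{2 \left(-5\right) + F} = \sqrt{-10 + F}$)
$\left(\left(h{\left(2 \right)} + 2\right)^{2} + 131457\right) - 250583 = \left(\left(\sqrt{-10 + 2} + 2\right)^{2} + 131457\right) - 250583 = \left(\left(\sqrt{-8} + 2\right)^{2} + 131457\right) - 250583 = \left(\left(2 i \sqrt{2} + 2\right)^{2} + 131457\right) - 250583 = \left(\left(2 + 2 i \sqrt{2}\right)^{2} + 131457\right) - 250583 = \left(131457 + \left(2 + 2 i \sqrt{2}\right)^{2}\right) - 250583 = -119126 + \left(2 + 2 i \sqrt{2}\right)^{2}$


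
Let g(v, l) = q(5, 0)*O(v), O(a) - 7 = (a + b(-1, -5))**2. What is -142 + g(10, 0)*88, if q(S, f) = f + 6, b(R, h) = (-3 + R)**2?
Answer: 360482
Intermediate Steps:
q(S, f) = 6 + f
O(a) = 7 + (16 + a)**2 (O(a) = 7 + (a + (-3 - 1)**2)**2 = 7 + (a + (-4)**2)**2 = 7 + (a + 16)**2 = 7 + (16 + a)**2)
g(v, l) = 42 + 6*(16 + v)**2 (g(v, l) = (6 + 0)*(7 + (16 + v)**2) = 6*(7 + (16 + v)**2) = 42 + 6*(16 + v)**2)
-142 + g(10, 0)*88 = -142 + (42 + 6*(16 + 10)**2)*88 = -142 + (42 + 6*26**2)*88 = -142 + (42 + 6*676)*88 = -142 + (42 + 4056)*88 = -142 + 4098*88 = -142 + 360624 = 360482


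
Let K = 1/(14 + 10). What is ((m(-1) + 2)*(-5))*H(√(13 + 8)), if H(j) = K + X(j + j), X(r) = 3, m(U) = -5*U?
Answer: -2555/24 ≈ -106.46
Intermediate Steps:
K = 1/24 ≈ 0.041667
H(j) = 73/24 (H(j) = 1/24 + 3 = 73/24)
((m(-1) + 2)*(-5))*H(√(13 + 8)) = ((-5*(-1) + 2)*(-5))*(73/24) = ((5 + 2)*(-5))*(73/24) = (7*(-5))*(73/24) = -35*73/24 = -2555/24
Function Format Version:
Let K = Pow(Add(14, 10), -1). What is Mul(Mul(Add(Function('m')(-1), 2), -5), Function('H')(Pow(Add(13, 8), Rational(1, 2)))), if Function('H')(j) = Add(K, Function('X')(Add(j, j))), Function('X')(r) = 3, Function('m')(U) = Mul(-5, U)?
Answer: Rational(-2555, 24) ≈ -106.46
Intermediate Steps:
K = Rational(1, 24) (K = Pow(24, -1) = Rational(1, 24) ≈ 0.041667)
Function('H')(j) = Rational(73, 24) (Function('H')(j) = Add(Rational(1, 24), 3) = Rational(73, 24))
Mul(Mul(Add(Function('m')(-1), 2), -5), Function('H')(Pow(Add(13, 8), Rational(1, 2)))) = Mul(Mul(Add(Mul(-5, -1), 2), -5), Rational(73, 24)) = Mul(Mul(Add(5, 2), -5), Rational(73, 24)) = Mul(Mul(7, -5), Rational(73, 24)) = Mul(-35, Rational(73, 24)) = Rational(-2555, 24)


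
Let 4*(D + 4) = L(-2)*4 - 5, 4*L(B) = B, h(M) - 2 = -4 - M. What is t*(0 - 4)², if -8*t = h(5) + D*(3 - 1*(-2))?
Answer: 143/2 ≈ 71.500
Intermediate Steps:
h(M) = -2 - M (h(M) = 2 + (-4 - M) = -2 - M)
L(B) = B/4
D = -23/4 (D = -4 + (((¼)*(-2))*4 - 5)/4 = -4 + (-½*4 - 5)/4 = -4 + (-2 - 5)/4 = -4 + (¼)*(-7) = -4 - 7/4 = -23/4 ≈ -5.7500)
t = 143/32 (t = -((-2 - 1*5) - 23*(3 - 1*(-2))/4)/8 = -((-2 - 5) - 23*(3 + 2)/4)/8 = -(-7 - 23/4*5)/8 = -(-7 - 115/4)/8 = -⅛*(-143/4) = 143/32 ≈ 4.4688)
t*(0 - 4)² = 143*(0 - 4)²/32 = (143/32)*(-4)² = (143/32)*16 = 143/2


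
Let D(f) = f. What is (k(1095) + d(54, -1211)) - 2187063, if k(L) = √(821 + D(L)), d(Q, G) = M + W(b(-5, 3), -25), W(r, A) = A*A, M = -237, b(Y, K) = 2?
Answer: -2186675 + 2*√479 ≈ -2.1866e+6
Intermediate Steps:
W(r, A) = A²
d(Q, G) = 388 (d(Q, G) = -237 + (-25)² = -237 + 625 = 388)
k(L) = √(821 + L)
(k(1095) + d(54, -1211)) - 2187063 = (√(821 + 1095) + 388) - 2187063 = (√1916 + 388) - 2187063 = (2*√479 + 388) - 2187063 = (388 + 2*√479) - 2187063 = -2186675 + 2*√479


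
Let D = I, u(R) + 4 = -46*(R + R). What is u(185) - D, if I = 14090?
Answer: -31114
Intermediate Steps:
u(R) = -4 - 92*R (u(R) = -4 - 46*(R + R) = -4 - 92*R)
D = 14090
u(185) - D = (-4 - 92*185) - 1*14090 = (-4 - 17020) - 14090 = -17024 - 14090 = -31114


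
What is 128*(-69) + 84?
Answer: -8748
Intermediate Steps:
128*(-69) + 84 = -8832 + 84 = -8748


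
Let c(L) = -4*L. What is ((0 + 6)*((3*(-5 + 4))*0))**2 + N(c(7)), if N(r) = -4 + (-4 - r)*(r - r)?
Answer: -4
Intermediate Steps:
N(r) = -4 (N(r) = -4 + (-4 - r)*0 = -4 + 0 = -4)
((0 + 6)*((3*(-5 + 4))*0))**2 + N(c(7)) = ((0 + 6)*((3*(-5 + 4))*0))**2 - 4 = (6*((3*(-1))*0))**2 - 4 = (6*(-3*0))**2 - 4 = (6*0)**2 - 4 = 0**2 - 4 = 0 - 4 = -4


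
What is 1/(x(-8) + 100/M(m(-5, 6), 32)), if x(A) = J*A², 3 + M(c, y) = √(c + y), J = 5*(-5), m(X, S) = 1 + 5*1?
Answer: -461/732700 - √38/732700 ≈ -0.00063759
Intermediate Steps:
m(X, S) = 6 (m(X, S) = 1 + 5 = 6)
J = -25
M(c, y) = -3 + √(c + y)
x(A) = -25*A²
1/(x(-8) + 100/M(m(-5, 6), 32)) = 1/(-25*(-8)² + 100/(-3 + √(6 + 32))) = 1/(-25*64 + 100/(-3 + √38)) = 1/(-1600 + 100/(-3 + √38))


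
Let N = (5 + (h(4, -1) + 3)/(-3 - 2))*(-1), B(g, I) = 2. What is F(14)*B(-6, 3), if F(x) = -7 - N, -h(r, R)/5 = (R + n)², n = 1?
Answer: -26/5 ≈ -5.2000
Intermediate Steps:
h(r, R) = -5*(1 + R)² (h(r, R) = -5*(R + 1)² = -5*(1 + R)²)
N = -22/5 (N = (5 + (-5*(1 - 1)² + 3)/(-3 - 2))*(-1) = (5 + (-5*0² + 3)/(-5))*(-1) = (5 + (-5*0 + 3)*(-⅕))*(-1) = (5 + (0 + 3)*(-⅕))*(-1) = (5 + 3*(-⅕))*(-1) = (5 - ⅗)*(-1) = (22/5)*(-1) = -22/5 ≈ -4.4000)
F(x) = -13/5 (F(x) = -7 - 1*(-22/5) = -7 + 22/5 = -13/5)
F(14)*B(-6, 3) = -13/5*2 = -26/5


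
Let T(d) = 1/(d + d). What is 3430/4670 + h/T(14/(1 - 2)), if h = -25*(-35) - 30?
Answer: -11048877/467 ≈ -23659.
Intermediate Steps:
T(d) = 1/(2*d)
h = 845 (h = 875 - 30 = 845)
3430/4670 + h/T(14/(1 - 2)) = 3430/4670 + 845/((1/(2*((14/(1 - 2)))))) = 3430*(1/4670) + 845/((1/(2*((14/(-1)))))) = 343/467 + 845/((1/(2*((14*(-1)))))) = 343/467 + 845/(((½)/(-14))) = 343/467 + 845/(((½)*(-1/14))) = 343/467 + 845/(-1/28) = 343/467 + 845*(-28) = 343/467 - 23660 = -11048877/467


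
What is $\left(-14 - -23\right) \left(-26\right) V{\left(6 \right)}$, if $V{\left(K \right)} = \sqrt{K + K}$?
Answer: $- 468 \sqrt{3} \approx -810.6$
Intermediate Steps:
$V{\left(K \right)} = \sqrt{2} \sqrt{K}$ ($V{\left(K \right)} = \sqrt{2 K} = \sqrt{2} \sqrt{K}$)
$\left(-14 - -23\right) \left(-26\right) V{\left(6 \right)} = \left(-14 - -23\right) \left(-26\right) \sqrt{2} \sqrt{6} = \left(-14 + 23\right) \left(-26\right) 2 \sqrt{3} = 9 \left(-26\right) 2 \sqrt{3} = - 234 \cdot 2 \sqrt{3} = - 468 \sqrt{3}$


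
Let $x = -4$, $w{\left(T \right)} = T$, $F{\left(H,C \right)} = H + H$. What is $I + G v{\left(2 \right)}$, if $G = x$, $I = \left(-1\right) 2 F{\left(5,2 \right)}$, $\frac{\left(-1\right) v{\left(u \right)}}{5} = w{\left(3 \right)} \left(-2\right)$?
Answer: $-140$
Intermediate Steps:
$F{\left(H,C \right)} = 2 H$
$v{\left(u \right)} = 30$ ($v{\left(u \right)} = - 5 \cdot 3 \left(-2\right) = \left(-5\right) \left(-6\right) = 30$)
$I = -20$ ($I = \left(-1\right) 2 \cdot 2 \cdot 5 = \left(-2\right) 10 = -20$)
$G = -4$
$I + G v{\left(2 \right)} = -20 - 120 = -140$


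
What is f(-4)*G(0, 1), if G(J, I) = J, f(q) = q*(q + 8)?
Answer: 0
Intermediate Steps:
f(q) = q*(8 + q)
f(-4)*G(0, 1) = -4*(8 - 4)*0 = -4*4*0 = -16*0 = 0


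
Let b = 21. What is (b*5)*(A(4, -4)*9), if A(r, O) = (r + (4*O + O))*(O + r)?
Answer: 0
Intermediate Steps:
A(r, O) = (O + r)*(r + 5*O) (A(r, O) = (r + 5*O)*(O + r) = (O + r)*(r + 5*O))
(b*5)*(A(4, -4)*9) = (21*5)*((4**2 + 5*(-4)**2 + 6*(-4)*4)*9) = 105*((16 + 5*16 - 96)*9) = 105*((16 + 80 - 96)*9) = 105*(0*9) = 105*0 = 0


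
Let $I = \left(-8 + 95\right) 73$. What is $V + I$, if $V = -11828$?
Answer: $-5477$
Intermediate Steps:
$I = 6351$ ($I = 87 \cdot 73 = 6351$)
$V + I = -11828 + 6351 = -5477$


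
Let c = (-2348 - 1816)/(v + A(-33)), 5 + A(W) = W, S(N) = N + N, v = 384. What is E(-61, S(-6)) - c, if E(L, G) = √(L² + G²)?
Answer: 2082/173 + √3865 ≈ 74.204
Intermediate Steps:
S(N) = 2*N
A(W) = -5 + W
c = -2082/173 (c = (-2348 - 1816)/(384 + (-5 - 33)) = -4164/(384 - 38) = -4164/346 = -4164*1/346 = -2082/173 ≈ -12.035)
E(L, G) = √(G² + L²)
E(-61, S(-6)) - c = √((2*(-6))² + (-61)²) - 1*(-2082/173) = √((-12)² + 3721) + 2082/173 = √(144 + 3721) + 2082/173 = √3865 + 2082/173 = 2082/173 + √3865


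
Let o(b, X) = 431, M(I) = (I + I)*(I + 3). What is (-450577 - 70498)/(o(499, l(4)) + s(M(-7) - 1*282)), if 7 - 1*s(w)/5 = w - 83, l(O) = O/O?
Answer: -521075/2011 ≈ -259.11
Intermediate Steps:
M(I) = 2*I*(3 + I) (M(I) = (2*I)*(3 + I) = 2*I*(3 + I))
l(O) = 1
s(w) = 450 - 5*w (s(w) = 35 - 5*(w - 83) = 35 - 5*(-83 + w) = 35 + (415 - 5*w) = 450 - 5*w)
(-450577 - 70498)/(o(499, l(4)) + s(M(-7) - 1*282)) = (-450577 - 70498)/(431 + (450 - 5*(2*(-7)*(3 - 7) - 1*282))) = -521075/(431 + (450 - 5*(2*(-7)*(-4) - 282))) = -521075/(431 + (450 - 5*(56 - 282))) = -521075/(431 + (450 - 5*(-226))) = -521075/(431 + (450 + 1130)) = -521075/(431 + 1580) = -521075/2011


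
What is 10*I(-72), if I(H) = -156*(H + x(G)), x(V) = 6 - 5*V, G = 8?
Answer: 165360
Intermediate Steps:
I(H) = 5304 - 156*H (I(H) = -156*(H + (6 - 5*8)) = -156*(H + (6 - 40)) = -156*(H - 34) = -156*(-34 + H) = 5304 - 156*H)
10*I(-72) = 10*(5304 - 156*(-72)) = 10*(5304 + 11232) = 10*16536 = 165360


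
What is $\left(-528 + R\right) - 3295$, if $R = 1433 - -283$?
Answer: $-2107$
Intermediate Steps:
$R = 1716$ ($R = 1433 + 283 = 1716$)
$\left(-528 + R\right) - 3295 = \left(-528 + 1716\right) - 3295 = 1188 - 3295 = -2107$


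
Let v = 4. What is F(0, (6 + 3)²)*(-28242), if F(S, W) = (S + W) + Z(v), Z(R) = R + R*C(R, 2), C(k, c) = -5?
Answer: -1835730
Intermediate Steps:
Z(R) = -4*R (Z(R) = R + R*(-5) = R - 5*R = -4*R)
F(S, W) = -16 + S + W (F(S, W) = (S + W) - 4*4 = (S + W) - 16 = -16 + S + W)
F(0, (6 + 3)²)*(-28242) = (-16 + 0 + (6 + 3)²)*(-28242) = (-16 + 0 + 9²)*(-28242) = (-16 + 0 + 81)*(-28242) = 65*(-28242) = -1835730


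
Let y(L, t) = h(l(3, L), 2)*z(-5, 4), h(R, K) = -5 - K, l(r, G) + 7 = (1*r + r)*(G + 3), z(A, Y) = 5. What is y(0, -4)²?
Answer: 1225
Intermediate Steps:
l(r, G) = -7 + 2*r*(3 + G) (l(r, G) = -7 + (1*r + r)*(G + 3) = -7 + (r + r)*(3 + G) = -7 + (2*r)*(3 + G) = -7 + 2*r*(3 + G))
y(L, t) = -35 (y(L, t) = (-5 - 1*2)*5 = (-5 - 2)*5 = -7*5 = -35)
y(0, -4)² = (-35)² = 1225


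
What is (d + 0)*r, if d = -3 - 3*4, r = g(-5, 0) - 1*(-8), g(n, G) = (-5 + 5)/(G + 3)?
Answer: -120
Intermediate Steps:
g(n, G) = 0 (g(n, G) = 0/(3 + G) = 0)
r = 8 (r = 0 - 1*(-8) = 0 + 8 = 8)
d = -15 (d = -3 - 12 = -15)
(d + 0)*r = (-15 + 0)*8 = -15*8 = -120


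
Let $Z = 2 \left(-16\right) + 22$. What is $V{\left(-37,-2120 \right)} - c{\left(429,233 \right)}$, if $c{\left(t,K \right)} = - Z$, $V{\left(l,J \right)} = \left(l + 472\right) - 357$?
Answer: $68$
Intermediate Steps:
$Z = -10$ ($Z = -32 + 22 = -10$)
$V{\left(l,J \right)} = 115 + l$ ($V{\left(l,J \right)} = \left(472 + l\right) - 357 = 115 + l$)
$c{\left(t,K \right)} = 10$ ($c{\left(t,K \right)} = \left(-1\right) \left(-10\right) = 10$)
$V{\left(-37,-2120 \right)} - c{\left(429,233 \right)} = \left(115 - 37\right) - 10 = 78 - 10 = 68$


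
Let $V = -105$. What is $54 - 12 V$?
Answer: $1314$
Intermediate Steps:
$54 - 12 V = 54 - -1260 = 54 + 1260 = 1314$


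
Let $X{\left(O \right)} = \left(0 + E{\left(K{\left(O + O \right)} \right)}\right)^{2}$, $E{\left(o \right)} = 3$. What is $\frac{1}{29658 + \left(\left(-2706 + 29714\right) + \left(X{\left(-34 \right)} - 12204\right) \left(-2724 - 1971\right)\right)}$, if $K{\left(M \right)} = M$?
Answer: $\frac{1}{57312191} \approx 1.7448 \cdot 10^{-8}$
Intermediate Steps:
$X{\left(O \right)} = 9$ ($X{\left(O \right)} = \left(0 + 3\right)^{2} = 3^{2} = 9$)
$\frac{1}{29658 + \left(\left(-2706 + 29714\right) + \left(X{\left(-34 \right)} - 12204\right) \left(-2724 - 1971\right)\right)} = \frac{1}{29658 + \left(\left(-2706 + 29714\right) + \left(9 - 12204\right) \left(-2724 - 1971\right)\right)} = \frac{1}{29658 + \left(27008 - -57255525\right)} = \frac{1}{29658 + \left(27008 + 57255525\right)} = \frac{1}{29658 + 57282533} = \frac{1}{57312191}$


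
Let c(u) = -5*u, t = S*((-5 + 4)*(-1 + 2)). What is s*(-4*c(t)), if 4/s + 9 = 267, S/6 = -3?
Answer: 240/43 ≈ 5.5814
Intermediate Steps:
S = -18 (S = 6*(-3) = -18)
s = 2/129 (s = 4/(-9 + 267) = 4/258 = 4*(1/258) = 2/129 ≈ 0.015504)
t = 18 (t = -18*(-5 + 4)*(-1 + 2) = -(-18) = -18*(-1) = 18)
s*(-4*c(t)) = 2*(-(-20)*18)/129 = 2*(-4*(-90))/129 = (2/129)*360 = 240/43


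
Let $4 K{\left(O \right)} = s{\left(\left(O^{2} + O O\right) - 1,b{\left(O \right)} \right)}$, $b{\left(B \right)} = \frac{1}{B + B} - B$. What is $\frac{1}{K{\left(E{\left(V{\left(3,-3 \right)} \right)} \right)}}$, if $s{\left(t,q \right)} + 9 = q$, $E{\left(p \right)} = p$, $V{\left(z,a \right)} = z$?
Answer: $- \frac{24}{71} \approx -0.33803$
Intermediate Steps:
$b{\left(B \right)} = \frac{1}{2 B} - B$
$s{\left(t,q \right)} = -9 + q$
$K{\left(O \right)} = - \frac{9}{4} - \frac{O}{4} + \frac{1}{8 O}$ ($K{\left(O \right)} = \frac{-9 - \left(O - \frac{1}{2 O}\right)}{4} = \frac{-9 + \frac{1}{2 O} - O}{4} = - \frac{9}{4} - \frac{O}{4} + \frac{1}{8 O}$)
$\frac{1}{K{\left(E{\left(V{\left(3,-3 \right)} \right)} \right)}} = \frac{1}{\frac{1}{8} \cdot \frac{1}{3} \left(1 - 6 \left(9 + 3\right)\right)} = \frac{1}{\frac{1}{8} \cdot \frac{1}{3} \left(1 - 6 \cdot 12\right)} = \frac{1}{\frac{1}{8} \cdot \frac{1}{3} \left(1 - 72\right)} = \frac{1}{\frac{1}{8} \cdot \frac{1}{3} \left(-71\right)} = \frac{1}{- \frac{71}{24}} = - \frac{24}{71}$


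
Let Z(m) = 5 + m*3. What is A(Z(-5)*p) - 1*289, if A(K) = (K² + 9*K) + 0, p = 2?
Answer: -69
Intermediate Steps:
Z(m) = 5 + 3*m
A(K) = K² + 9*K
A(Z(-5)*p) - 1*289 = ((5 + 3*(-5))*2)*(9 + (5 + 3*(-5))*2) - 1*289 = ((5 - 15)*2)*(9 + (5 - 15)*2) - 289 = (-10*2)*(9 - 10*2) - 289 = -20*(9 - 20) - 289 = -20*(-11) - 289 = 220 - 289 = -69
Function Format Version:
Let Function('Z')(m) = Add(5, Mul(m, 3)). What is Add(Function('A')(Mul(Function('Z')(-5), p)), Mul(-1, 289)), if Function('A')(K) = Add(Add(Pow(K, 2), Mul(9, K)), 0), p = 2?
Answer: -69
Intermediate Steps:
Function('Z')(m) = Add(5, Mul(3, m))
Function('A')(K) = Add(Pow(K, 2), Mul(9, K))
Add(Function('A')(Mul(Function('Z')(-5), p)), Mul(-1, 289)) = Add(Mul(Mul(Add(5, Mul(3, -5)), 2), Add(9, Mul(Add(5, Mul(3, -5)), 2))), Mul(-1, 289)) = Add(Mul(Mul(Add(5, -15), 2), Add(9, Mul(Add(5, -15), 2))), -289) = Add(Mul(Mul(-10, 2), Add(9, Mul(-10, 2))), -289) = Add(Mul(-20, Add(9, -20)), -289) = Add(Mul(-20, -11), -289) = Add(220, -289) = -69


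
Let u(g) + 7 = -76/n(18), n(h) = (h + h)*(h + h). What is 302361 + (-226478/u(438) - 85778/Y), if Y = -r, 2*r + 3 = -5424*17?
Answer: 10075688154071/30126651 ≈ 3.3444e+5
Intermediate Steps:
n(h) = 4*h**2 (n(h) = (2*h)*(2*h) = 4*h**2)
u(g) = -2287/324 (u(g) = -7 - 76/(4*18**2) = -7 - 76/(4*324) = -7 - 76/1296 = -7 - 76*1/1296 = -7 - 19/324 = -2287/324)
r = -92211/2 (r = -3/2 + (-5424*17)/2 = -3/2 + (1/2)*(-92208) = -3/2 - 46104 = -92211/2 ≈ -46106.)
Y = 92211/2 (Y = -1*(-92211/2) = 92211/2 ≈ 46106.)
302361 + (-226478/u(438) - 85778/Y) = 302361 + (-226478/(-2287/324) - 85778/92211/2) = 302361 + (-226478*(-324/2287) - 85778*2/92211) = 302361 + (73378872/2287 - 24508/13173) = 302361 + 966563831060/30126651 = 10075688154071/30126651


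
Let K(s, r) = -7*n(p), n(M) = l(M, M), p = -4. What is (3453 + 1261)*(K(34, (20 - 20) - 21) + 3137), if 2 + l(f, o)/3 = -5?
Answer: 15480776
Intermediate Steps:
l(f, o) = -21 (l(f, o) = -6 + 3*(-5) = -6 - 15 = -21)
n(M) = -21
K(s, r) = 147 (K(s, r) = -7*(-21) = 147)
(3453 + 1261)*(K(34, (20 - 20) - 21) + 3137) = (3453 + 1261)*(147 + 3137) = 4714*3284 = 15480776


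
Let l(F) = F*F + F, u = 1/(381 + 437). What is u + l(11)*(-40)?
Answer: -4319039/818 ≈ -5280.0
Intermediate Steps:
u = 1/818 ≈ 0.0012225
l(F) = F + F**2 (l(F) = F**2 + F = F + F**2)
u + l(11)*(-40) = 1/818 + (11*(1 + 11))*(-40) = 1/818 + (11*12)*(-40) = 1/818 + 132*(-40) = 1/818 - 5280 = -4319039/818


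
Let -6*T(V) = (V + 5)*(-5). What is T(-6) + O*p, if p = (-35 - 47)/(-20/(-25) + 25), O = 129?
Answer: -2465/6 ≈ -410.83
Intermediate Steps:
p = -410/129 (p = -82/(-20*(-1/25) + 25) = -82/(⅘ + 25) = -82/129/5 = -82*5/129 = -410/129 ≈ -3.1783)
T(V) = 25/6 + 5*V/6 (T(V) = -(V + 5)*(-5)/6 = -(5 + V)*(-5)/6 = -(-25 - 5*V)/6 = 25/6 + 5*V/6)
T(-6) + O*p = (25/6 + (⅚)*(-6)) + 129*(-410/129) = (25/6 - 5) - 410 = -⅚ - 410 = -2465/6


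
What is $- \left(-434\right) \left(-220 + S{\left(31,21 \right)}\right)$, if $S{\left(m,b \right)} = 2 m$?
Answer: $-68572$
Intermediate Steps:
$- \left(-434\right) \left(-220 + S{\left(31,21 \right)}\right) = - \left(-434\right) \left(-220 + 2 \cdot 31\right) = - \left(-434\right) \left(-220 + 62\right) = - \left(-434\right) \left(-158\right) = \left(-1\right) 68572 = -68572$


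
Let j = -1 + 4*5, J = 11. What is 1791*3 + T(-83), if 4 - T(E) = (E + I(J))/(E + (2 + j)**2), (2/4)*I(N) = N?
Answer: 1925027/358 ≈ 5377.2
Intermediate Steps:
I(N) = 2*N
j = 19 (j = -1 + 20 = 19)
T(E) = 4 - (22 + E)/(441 + E) (T(E) = 4 - (E + 2*11)/(E + (2 + 19)**2) = 4 - (E + 22)/(E + 21**2) = 4 - (22 + E)/(E + 441) = 4 - (22 + E)/(441 + E))
1791*3 + T(-83) = 1791*3 + (1742 + 3*(-83))/(441 - 83) = 5373 + (1742 - 249)/358 = 5373 + (1/358)*1493 = 5373 + 1493/358 = 1925027/358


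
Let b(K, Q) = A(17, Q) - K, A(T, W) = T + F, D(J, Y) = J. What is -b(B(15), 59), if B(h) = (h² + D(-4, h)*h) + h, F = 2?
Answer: 161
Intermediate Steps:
B(h) = h² - 3*h (B(h) = (h² - 4*h) + h = h² - 3*h)
A(T, W) = 2 + T (A(T, W) = T + 2 = 2 + T)
b(K, Q) = 19 - K (b(K, Q) = (2 + 17) - K = 19 - K)
-b(B(15), 59) = -(19 - 15*(-3 + 15)) = -(19 - 15*12) = -(19 - 1*180) = -(19 - 180) = -1*(-161) = 161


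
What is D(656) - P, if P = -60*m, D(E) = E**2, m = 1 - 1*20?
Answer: 429196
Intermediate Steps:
m = -19 (m = 1 - 20 = -19)
P = 1140 (P = -60*(-19) = 1140)
D(656) - P = 656**2 - 1*1140 = 430336 - 1140 = 429196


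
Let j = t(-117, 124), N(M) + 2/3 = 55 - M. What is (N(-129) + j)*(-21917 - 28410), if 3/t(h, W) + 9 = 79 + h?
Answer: -1300500007/141 ≈ -9.2234e+6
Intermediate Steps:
N(M) = 163/3 - M (N(M) = -⅔ + (55 - M) = 163/3 - M)
t(h, W) = 3/(70 + h) (t(h, W) = 3/(-9 + (79 + h)) = 3/(70 + h))
j = -3/47 (j = 3/(70 - 117) = 3/(-47) = 3*(-1/47) = -3/47 ≈ -0.063830)
(N(-129) + j)*(-21917 - 28410) = ((163/3 - 1*(-129)) - 3/47)*(-21917 - 28410) = ((163/3 + 129) - 3/47)*(-50327) = (550/3 - 3/47)*(-50327) = (25841/141)*(-50327) = -1300500007/141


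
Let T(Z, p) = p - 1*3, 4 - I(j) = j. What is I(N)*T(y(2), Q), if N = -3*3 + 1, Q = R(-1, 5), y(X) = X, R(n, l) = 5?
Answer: 24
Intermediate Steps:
Q = 5
N = -8 (N = -9 + 1 = -8)
I(j) = 4 - j
T(Z, p) = -3 + p (T(Z, p) = p - 3 = -3 + p)
I(N)*T(y(2), Q) = (4 - 1*(-8))*(-3 + 5) = (4 + 8)*2 = 12*2 = 24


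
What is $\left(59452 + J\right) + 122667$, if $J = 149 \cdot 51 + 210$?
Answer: $189928$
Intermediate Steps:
$J = 7809$ ($J = 7599 + 210 = 7809$)
$\left(59452 + J\right) + 122667 = \left(59452 + 7809\right) + 122667 = 67261 + 122667 = 189928$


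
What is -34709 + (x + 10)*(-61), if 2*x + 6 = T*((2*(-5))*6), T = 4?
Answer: -27816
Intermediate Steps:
x = -123 (x = -3 + (4*((2*(-5))*6))/2 = -3 + (4*(-10*6))/2 = -3 + (4*(-60))/2 = -3 + (½)*(-240) = -3 - 120 = -123)
-34709 + (x + 10)*(-61) = -34709 + (-123 + 10)*(-61) = -34709 - 113*(-61) = -34709 + 6893 = -27816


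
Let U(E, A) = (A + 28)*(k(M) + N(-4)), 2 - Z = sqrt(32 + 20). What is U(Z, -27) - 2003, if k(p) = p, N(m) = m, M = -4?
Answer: -2011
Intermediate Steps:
Z = 2 - 2*sqrt(13) (Z = 2 - sqrt(32 + 20) = 2 - sqrt(52) = 2 - 2*sqrt(13) ≈ -5.2111)
U(E, A) = -224 - 8*A (U(E, A) = (A + 28)*(-4 - 4) = (28 + A)*(-8) = -224 - 8*A)
U(Z, -27) - 2003 = (-224 - 8*(-27)) - 2003 = (-224 + 216) - 2003 = -8 - 2003 = -2011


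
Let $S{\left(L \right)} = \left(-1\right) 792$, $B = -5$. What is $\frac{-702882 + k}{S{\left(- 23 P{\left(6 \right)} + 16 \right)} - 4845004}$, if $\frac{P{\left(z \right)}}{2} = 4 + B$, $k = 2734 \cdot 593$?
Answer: $- \frac{229595}{1211449} \approx -0.18952$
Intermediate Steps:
$k = 1621262$
$P{\left(z \right)} = -2$ ($P{\left(z \right)} = 2 \left(4 - 5\right) = 2 \left(-1\right) = -2$)
$S{\left(L \right)} = -792$
$\frac{-702882 + k}{S{\left(- 23 P{\left(6 \right)} + 16 \right)} - 4845004} = \frac{-702882 + 1621262}{-792 - 4845004} = \frac{918380}{-4845796} = 918380 \left(- \frac{1}{4845796}\right) = - \frac{229595}{1211449}$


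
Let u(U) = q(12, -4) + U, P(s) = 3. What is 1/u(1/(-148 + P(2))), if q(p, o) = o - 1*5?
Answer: -145/1306 ≈ -0.11103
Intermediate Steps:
q(p, o) = -5 + o (q(p, o) = o - 5 = -5 + o)
u(U) = -9 + U (u(U) = (-5 - 4) + U = -9 + U)
1/u(1/(-148 + P(2))) = 1/(-9 + 1/(-148 + 3)) = 1/(-9 + 1/(-145)) = 1/(-9 - 1/145) = 1/(-1306/145) = -145/1306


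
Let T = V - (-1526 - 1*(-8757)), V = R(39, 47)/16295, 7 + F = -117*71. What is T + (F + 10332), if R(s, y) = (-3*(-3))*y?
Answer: -84945412/16295 ≈ -5213.0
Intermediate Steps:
F = -8314 (F = -7 - 117*71 = -7 - 8307 = -8314)
R(s, y) = 9*y
V = 423/16295 (V = (9*47)/16295 = 423*(1/16295) = 423/16295 ≈ 0.025959)
T = -117828722/16295 (T = 423/16295 - (-1526 - 1*(-8757)) = 423/16295 - (-1526 + 8757) = 423/16295 - 1*7231 = 423/16295 - 7231 = -117828722/16295 ≈ -7231.0)
T + (F + 10332) = -117828722/16295 + (-8314 + 10332) = -117828722/16295 + 2018 = -84945412/16295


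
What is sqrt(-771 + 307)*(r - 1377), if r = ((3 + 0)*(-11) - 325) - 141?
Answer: -7504*I*sqrt(29) ≈ -40410.0*I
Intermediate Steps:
r = -499 (r = (3*(-11) - 325) - 141 = (-33 - 325) - 141 = -358 - 141 = -499)
sqrt(-771 + 307)*(r - 1377) = sqrt(-771 + 307)*(-499 - 1377) = sqrt(-464)*(-1876) = (4*I*sqrt(29))*(-1876) = -7504*I*sqrt(29)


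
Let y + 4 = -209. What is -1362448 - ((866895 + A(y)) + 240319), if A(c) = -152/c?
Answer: -526038158/213 ≈ -2.4697e+6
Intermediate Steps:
y = -213 (y = -4 - 209 = -213)
-1362448 - ((866895 + A(y)) + 240319) = -1362448 - ((866895 - 152/(-213)) + 240319) = -1362448 - ((866895 - 152*(-1/213)) + 240319) = -1362448 - ((866895 + 152/213) + 240319) = -1362448 - (184648787/213 + 240319) = -1362448 - 1*235836734/213 = -1362448 - 235836734/213 = -526038158/213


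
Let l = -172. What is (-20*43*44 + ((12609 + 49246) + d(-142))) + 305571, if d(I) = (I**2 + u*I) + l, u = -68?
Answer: 359234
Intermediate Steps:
d(I) = -172 + I**2 - 68*I (d(I) = (I**2 - 68*I) - 172 = -172 + I**2 - 68*I)
(-20*43*44 + ((12609 + 49246) + d(-142))) + 305571 = (-20*43*44 + ((12609 + 49246) + (-172 + (-142)**2 - 68*(-142)))) + 305571 = (-860*44 + (61855 + (-172 + 20164 + 9656))) + 305571 = (-37840 + (61855 + 29648)) + 305571 = (-37840 + 91503) + 305571 = 53663 + 305571 = 359234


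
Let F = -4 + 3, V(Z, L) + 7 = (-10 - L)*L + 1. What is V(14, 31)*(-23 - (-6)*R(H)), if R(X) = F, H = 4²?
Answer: 37033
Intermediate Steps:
V(Z, L) = -6 + L*(-10 - L) (V(Z, L) = -7 + ((-10 - L)*L + 1) = -7 + (L*(-10 - L) + 1) = -7 + (1 + L*(-10 - L)) = -6 + L*(-10 - L))
H = 16
F = -1
R(X) = -1
V(14, 31)*(-23 - (-6)*R(H)) = (-6 - 1*31² - 10*31)*(-23 - (-6)*(-1)) = (-6 - 1*961 - 310)*(-23 - 1*6) = (-6 - 961 - 310)*(-23 - 6) = -1277*(-29) = 37033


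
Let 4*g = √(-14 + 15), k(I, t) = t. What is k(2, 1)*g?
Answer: ¼ ≈ 0.25000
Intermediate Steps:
g = ¼ (g = √(-14 + 15)/4 = √1/4 = (¼)*1 = ¼ ≈ 0.25000)
k(2, 1)*g = 1*(¼) = ¼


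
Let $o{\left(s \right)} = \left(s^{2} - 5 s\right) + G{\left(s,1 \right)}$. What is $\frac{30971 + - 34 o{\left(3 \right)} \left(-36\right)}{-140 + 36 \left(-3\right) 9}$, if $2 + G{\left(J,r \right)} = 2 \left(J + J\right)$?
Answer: $- \frac{35867}{1112} \approx -32.255$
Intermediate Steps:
$G{\left(J,r \right)} = -2 + 4 J$ ($G{\left(J,r \right)} = -2 + 2 \left(J + J\right) = -2 + 2 \cdot 2 J = -2 + 4 J$)
$o{\left(s \right)} = -2 + s^{2} - s$ ($o{\left(s \right)} = \left(s^{2} - 5 s\right) + \left(-2 + 4 s\right) = -2 + s^{2} - s$)
$\frac{30971 + - 34 o{\left(3 \right)} \left(-36\right)}{-140 + 36 \left(-3\right) 9} = \frac{30971 + - 34 \left(-2 + 3^{2} - 3\right) \left(-36\right)}{-140 + 36 \left(-3\right) 9} = \frac{30971 + - 34 \left(-2 + 9 - 3\right) \left(-36\right)}{-140 - 972} = \frac{30971 + \left(-34\right) 4 \left(-36\right)}{-140 - 972} = \frac{30971 - -4896}{-1112} = \left(30971 + 4896\right) \left(- \frac{1}{1112}\right) = 35867 \left(- \frac{1}{1112}\right) = - \frac{35867}{1112}$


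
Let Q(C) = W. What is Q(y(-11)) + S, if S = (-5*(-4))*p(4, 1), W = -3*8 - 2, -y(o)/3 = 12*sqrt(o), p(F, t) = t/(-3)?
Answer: -98/3 ≈ -32.667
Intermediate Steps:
p(F, t) = -t/3 (p(F, t) = t*(-1/3) = -t/3)
y(o) = -36*sqrt(o)
W = -26 (W = -24 - 2 = -26)
Q(C) = -26
S = -20/3 (S = (-5*(-4))*(-1/3*1) = 20*(-1/3) = -20/3 ≈ -6.6667)
Q(y(-11)) + S = -26 - 20/3 = -98/3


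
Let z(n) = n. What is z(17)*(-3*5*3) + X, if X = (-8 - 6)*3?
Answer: -807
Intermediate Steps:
X = -42 (X = -14*3 = -42)
z(17)*(-3*5*3) + X = 17*(-3*5*3) - 42 = 17*(-15*3) - 42 = 17*(-45) - 42 = -765 - 42 = -807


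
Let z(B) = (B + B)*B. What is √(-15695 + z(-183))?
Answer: √51283 ≈ 226.46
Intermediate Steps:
z(B) = 2*B² (z(B) = (2*B)*B = 2*B²)
√(-15695 + z(-183)) = √(-15695 + 2*(-183)²) = √(-15695 + 2*33489) = √(-15695 + 66978) = √51283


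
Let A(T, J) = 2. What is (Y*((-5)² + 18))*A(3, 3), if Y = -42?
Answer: -3612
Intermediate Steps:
(Y*((-5)² + 18))*A(3, 3) = -42*((-5)² + 18)*2 = -42*(25 + 18)*2 = -42*43*2 = -1806*2 = -3612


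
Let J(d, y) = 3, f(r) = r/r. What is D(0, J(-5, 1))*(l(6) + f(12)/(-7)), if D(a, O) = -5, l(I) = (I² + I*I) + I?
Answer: -2725/7 ≈ -389.29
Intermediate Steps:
f(r) = 1
l(I) = I + 2*I² (l(I) = (I² + I²) + I = 2*I² + I = I + 2*I²)
D(0, J(-5, 1))*(l(6) + f(12)/(-7)) = -5*(6*(1 + 2*6) + 1/(-7)) = -5*(6*(1 + 12) + 1*(-⅐)) = -5*(6*13 - ⅐) = -5*(78 - ⅐) = -5*545/7 = -2725/7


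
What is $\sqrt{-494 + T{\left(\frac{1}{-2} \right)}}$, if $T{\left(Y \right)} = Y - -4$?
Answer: $\frac{3 i \sqrt{218}}{2} \approx 22.147 i$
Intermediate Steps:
$T{\left(Y \right)} = 4 + Y$ ($T{\left(Y \right)} = Y + 4 = 4 + Y$)
$\sqrt{-494 + T{\left(\frac{1}{-2} \right)}} = \sqrt{-494 + \left(4 + \frac{1}{-2}\right)} = \sqrt{-494 + \left(4 - \frac{1}{2}\right)} = \sqrt{-494 + \frac{7}{2}} = \sqrt{- \frac{981}{2}} = \frac{3 i \sqrt{218}}{2}$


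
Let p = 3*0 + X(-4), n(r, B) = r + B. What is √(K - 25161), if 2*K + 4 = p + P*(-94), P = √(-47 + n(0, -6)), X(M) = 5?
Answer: √(-100642 - 188*I*√53)/2 ≈ 1.0785 - 158.62*I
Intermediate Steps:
n(r, B) = B + r
P = I*√53 (P = √(-47 + (-6 + 0)) = √(-47 - 6) = √(-53) = I*√53 ≈ 7.2801*I)
p = 5 (p = 3*0 + 5 = 0 + 5 = 5)
K = ½ - 47*I*√53 (K = -2 + (5 + (I*√53)*(-94))/2 = -2 + (5 - 94*I*√53)/2 = -2 + (5/2 - 47*I*√53) = ½ - 47*I*√53 ≈ 0.5 - 342.17*I)
√(K - 25161) = √((½ - 47*I*√53) - 25161) = √(-50321/2 - 47*I*√53)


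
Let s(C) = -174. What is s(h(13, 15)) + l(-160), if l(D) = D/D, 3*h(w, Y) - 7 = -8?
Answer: -173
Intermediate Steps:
h(w, Y) = -1/3 (h(w, Y) = 7/3 + (1/3)*(-8) = 7/3 - 8/3 = -1/3)
l(D) = 1
s(h(13, 15)) + l(-160) = -174 + 1 = -173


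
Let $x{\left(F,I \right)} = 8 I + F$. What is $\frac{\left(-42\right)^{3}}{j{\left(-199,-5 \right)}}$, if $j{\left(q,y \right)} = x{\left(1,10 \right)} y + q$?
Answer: $\frac{18522}{151} \approx 122.66$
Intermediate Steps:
$x{\left(F,I \right)} = F + 8 I$
$j{\left(q,y \right)} = q + 81 y$ ($j{\left(q,y \right)} = \left(1 + 8 \cdot 10\right) y + q = \left(1 + 80\right) y + q = 81 y + q = q + 81 y$)
$\frac{\left(-42\right)^{3}}{j{\left(-199,-5 \right)}} = \frac{\left(-42\right)^{3}}{-199 + 81 \left(-5\right)} = - \frac{74088}{-199 - 405} = - \frac{74088}{-604} = \left(-74088\right) \left(- \frac{1}{604}\right) = \frac{18522}{151}$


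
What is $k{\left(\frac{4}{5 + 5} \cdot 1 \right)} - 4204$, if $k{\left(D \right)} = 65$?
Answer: $-4139$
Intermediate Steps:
$k{\left(\frac{4}{5 + 5} \cdot 1 \right)} - 4204 = 65 - 4204 = -4139$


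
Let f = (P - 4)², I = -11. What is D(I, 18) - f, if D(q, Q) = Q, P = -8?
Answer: -126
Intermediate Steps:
f = 144 (f = (-8 - 4)² = (-12)² = 144)
D(I, 18) - f = 18 - 1*144 = 18 - 144 = -126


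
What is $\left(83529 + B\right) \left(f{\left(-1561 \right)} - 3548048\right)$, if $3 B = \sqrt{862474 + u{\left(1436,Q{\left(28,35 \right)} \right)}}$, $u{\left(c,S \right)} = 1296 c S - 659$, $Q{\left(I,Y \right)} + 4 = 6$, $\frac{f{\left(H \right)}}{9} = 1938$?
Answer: $-294907988574 - \frac{3530606 \sqrt{4583927}}{3} \approx -2.9743 \cdot 10^{11}$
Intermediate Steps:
$f{\left(H \right)} = 17442$ ($f{\left(H \right)} = 9 \cdot 1938 = 17442$)
$Q{\left(I,Y \right)} = 2$ ($Q{\left(I,Y \right)} = -4 + 6 = 2$)
$u{\left(c,S \right)} = -659 + 1296 S c$ ($u{\left(c,S \right)} = 1296 S c - 659 = -659 + 1296 S c$)
$B = \frac{\sqrt{4583927}}{3}$ ($B = \frac{\sqrt{862474 - \left(659 - 3722112\right)}}{3} = \frac{\sqrt{862474 + \left(-659 + 3722112\right)}}{3} = \frac{\sqrt{862474 + 3721453}}{3} = \frac{\sqrt{4583927}}{3} \approx 713.67$)
$\left(83529 + B\right) \left(f{\left(-1561 \right)} - 3548048\right) = \left(83529 + \frac{\sqrt{4583927}}{3}\right) \left(17442 - 3548048\right) = \left(83529 + \frac{\sqrt{4583927}}{3}\right) \left(-3530606\right) = -294907988574 - \frac{3530606 \sqrt{4583927}}{3}$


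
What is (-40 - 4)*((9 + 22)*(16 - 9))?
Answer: -9548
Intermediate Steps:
(-40 - 4)*((9 + 22)*(16 - 9)) = -1364*7 = -44*217 = -9548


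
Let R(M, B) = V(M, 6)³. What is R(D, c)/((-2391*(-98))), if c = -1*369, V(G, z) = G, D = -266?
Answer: -192052/2391 ≈ -80.323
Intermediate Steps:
c = -369
R(M, B) = M³
R(D, c)/((-2391*(-98))) = (-266)³/((-2391*(-98))) = -18821096/234318 = -18821096*1/234318 = -192052/2391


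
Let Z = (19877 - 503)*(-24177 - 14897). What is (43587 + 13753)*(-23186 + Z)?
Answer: -43408837707080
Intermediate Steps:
Z = -757019676 (Z = 19374*(-39074) = -757019676)
(43587 + 13753)*(-23186 + Z) = (43587 + 13753)*(-23186 - 757019676) = 57340*(-757042862) = -43408837707080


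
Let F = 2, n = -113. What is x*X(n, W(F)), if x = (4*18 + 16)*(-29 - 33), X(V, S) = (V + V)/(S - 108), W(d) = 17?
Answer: -1233056/91 ≈ -13550.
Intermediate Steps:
X(V, S) = 2*V/(-108 + S) (X(V, S) = (2*V)/(-108 + S) = 2*V/(-108 + S))
x = -5456 (x = (72 + 16)*(-62) = 88*(-62) = -5456)
x*X(n, W(F)) = -10912*(-113)/(-108 + 17) = -10912*(-113)/(-91) = -10912*(-113)*(-1)/91 = -5456*226/91 = -1233056/91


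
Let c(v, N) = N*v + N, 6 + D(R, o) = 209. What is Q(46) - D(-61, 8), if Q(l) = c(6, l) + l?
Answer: 165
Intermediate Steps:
D(R, o) = 203 (D(R, o) = -6 + 209 = 203)
c(v, N) = N + N*v
Q(l) = 8*l (Q(l) = l*(1 + 6) + l = l*7 + l = 7*l + l = 8*l)
Q(46) - D(-61, 8) = 8*46 - 1*203 = 368 - 203 = 165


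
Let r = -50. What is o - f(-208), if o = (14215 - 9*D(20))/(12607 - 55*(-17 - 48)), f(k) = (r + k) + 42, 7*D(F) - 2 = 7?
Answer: 12283304/56637 ≈ 216.88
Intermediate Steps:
D(F) = 9/7 (D(F) = 2/7 + (⅐)*7 = 2/7 + 1 = 9/7)
f(k) = -8 + k (f(k) = (-50 + k) + 42 = -8 + k)
o = 49712/56637 (o = (14215 - 9*9/7)/(12607 - 55*(-17 - 48)) = (14215 - 81/7)/(12607 - 55*(-65)) = 99424/(7*(12607 + 3575)) = (99424/7)/16182 = (99424/7)*(1/16182) = 49712/56637 ≈ 0.87773)
o - f(-208) = 49712/56637 - (-8 - 208) = 49712/56637 - 1*(-216) = 49712/56637 + 216 = 12283304/56637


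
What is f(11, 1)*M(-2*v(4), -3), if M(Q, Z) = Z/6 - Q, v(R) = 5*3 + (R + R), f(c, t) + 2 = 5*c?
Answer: 4823/2 ≈ 2411.5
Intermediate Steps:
f(c, t) = -2 + 5*c
v(R) = 15 + 2*R
M(Q, Z) = -Q + Z/6 (M(Q, Z) = Z*(⅙) - Q = Z/6 - Q = -Q + Z/6)
f(11, 1)*M(-2*v(4), -3) = (-2 + 5*11)*(-(-2)*(15 + 2*4) + (⅙)*(-3)) = (-2 + 55)*(-(-2)*(15 + 8) - ½) = 53*(-(-2)*23 - ½) = 53*(-1*(-46) - ½) = 53*(46 - ½) = 53*(91/2) = 4823/2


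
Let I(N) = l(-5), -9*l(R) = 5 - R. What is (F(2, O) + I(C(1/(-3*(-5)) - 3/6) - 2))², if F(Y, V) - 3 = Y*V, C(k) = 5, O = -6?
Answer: 8281/81 ≈ 102.23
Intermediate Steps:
F(Y, V) = 3 + V*Y (F(Y, V) = 3 + Y*V = 3 + V*Y)
l(R) = -5/9 + R/9 (l(R) = -(5 - R)/9 = -5/9 + R/9)
I(N) = -10/9 (I(N) = -5/9 + (⅑)*(-5) = -5/9 - 5/9 = -10/9)
(F(2, O) + I(C(1/(-3*(-5)) - 3/6) - 2))² = ((3 - 6*2) - 10/9)² = ((3 - 12) - 10/9)² = (-9 - 10/9)² = (-91/9)² = 8281/81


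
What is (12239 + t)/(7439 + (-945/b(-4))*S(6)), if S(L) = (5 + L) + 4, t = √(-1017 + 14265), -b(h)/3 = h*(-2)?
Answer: 97912/64237 + 192*√23/64237 ≈ 1.5386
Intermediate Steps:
b(h) = 6*h (b(h) = -3*h*(-2) = -(-6)*h = 6*h)
t = 24*√23 (t = √13248 = 24*√23 ≈ 115.10)
S(L) = 9 + L
(12239 + t)/(7439 + (-945/b(-4))*S(6)) = (12239 + 24*√23)/(7439 + (-945/(6*(-4)))*(9 + 6)) = (12239 + 24*√23)/(7439 - 945/(-24)*15) = (12239 + 24*√23)/(7439 - 945*(-1)/24*15) = (12239 + 24*√23)/(7439 - 27*(-35/24)*15) = (12239 + 24*√23)/(7439 + (315/8)*15) = (12239 + 24*√23)/(7439 + 4725/8) = (12239 + 24*√23)/(64237/8) = (12239 + 24*√23)*(8/64237) = 97912/64237 + 192*√23/64237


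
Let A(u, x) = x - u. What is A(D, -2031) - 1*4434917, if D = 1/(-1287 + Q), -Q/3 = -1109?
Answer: -9051373921/2040 ≈ -4.4369e+6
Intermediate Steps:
Q = 3327 (Q = -3*(-1109) = 3327)
D = 1/2040 (D = 1/(-1287 + 3327) = 1/2040 ≈ 0.00049020)
A(D, -2031) - 1*4434917 = (-2031 - 1*1/2040) - 1*4434917 = (-2031 - 1/2040) - 4434917 = -4143241/2040 - 4434917 = -9051373921/2040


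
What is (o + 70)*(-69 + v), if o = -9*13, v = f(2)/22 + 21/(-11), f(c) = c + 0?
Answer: 36613/11 ≈ 3328.5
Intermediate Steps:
f(c) = c
v = -20/11 (v = 2/22 + 21/(-11) = 2*(1/22) + 21*(-1/11) = 1/11 - 21/11 = -20/11 ≈ -1.8182)
o = -117
(o + 70)*(-69 + v) = (-117 + 70)*(-69 - 20/11) = -47*(-779/11) = 36613/11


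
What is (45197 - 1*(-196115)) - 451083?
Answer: -209771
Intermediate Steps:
(45197 - 1*(-196115)) - 451083 = (45197 + 196115) - 451083 = 241312 - 451083 = -209771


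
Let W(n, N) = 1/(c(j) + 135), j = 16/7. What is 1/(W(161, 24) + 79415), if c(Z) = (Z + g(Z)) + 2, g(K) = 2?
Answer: 989/78541442 ≈ 1.2592e-5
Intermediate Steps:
j = 16/7 (j = 16*(1/7) = 16/7 ≈ 2.2857)
c(Z) = 4 + Z (c(Z) = (Z + 2) + 2 = (2 + Z) + 2 = 4 + Z)
W(n, N) = 7/989 (W(n, N) = 1/((4 + 16/7) + 135) = 1/(44/7 + 135) = 1/(989/7) = 7/989)
1/(W(161, 24) + 79415) = 1/(7/989 + 79415) = 1/(78541442/989) = 989/78541442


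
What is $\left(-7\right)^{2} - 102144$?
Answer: $-102095$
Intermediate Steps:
$\left(-7\right)^{2} - 102144 = 49 - 102144 = -102095$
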